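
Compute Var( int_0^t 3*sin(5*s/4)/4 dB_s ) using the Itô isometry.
Var = 9*t/32 - 9*sin(5*t/2)/80

The Itô integral of a deterministic integrand f(s) has mean 0 because each increment f(s) * (B_{s+ds} - B_s) has mean 0. By the Itô isometry:
  Var( int_0^t f(s) dB_s ) = E[ (int_0^t f(s) dB_s)^2 ] = int_0^t f(s)^2 ds.
Here f(s) = 3*sin(5*s/4)/4, so f(s)^2 = 9*sin(5*s/4)^2/16. Integrate:
  int_0^t (9*sin(5*s/4)^2/16) ds = 9*t/32 - 9*sin(5*t/2)/80.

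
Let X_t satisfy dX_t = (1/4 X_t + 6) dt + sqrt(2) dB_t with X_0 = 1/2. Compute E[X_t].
E[X_t] = 49*exp(t/4)/2 - 24

Taking expectations and using E[dB_t] = 0, the mean m(t) = E[X_t] satisfies the ODE m'(t) = a m(t) + b with m(0) = x_0. With a = 1/4, b = 6, x_0 = 1/2, the solution is
  m(t) = x_0 * exp(a t) + (b/a) * (exp(a t) - 1)
       = (1/2) * exp((1/4) t) + (6/(1/4)) * (exp((1/4) t) - 1)
       = 49*exp(t/4)/2 - 24.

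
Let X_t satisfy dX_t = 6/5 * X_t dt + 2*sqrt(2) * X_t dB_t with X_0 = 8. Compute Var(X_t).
Var(X_t) = 64*(exp(8*t) - 1)*exp(12*t/5)

For GBM dX = mu X dt + sigma X dB with X_0 = x_0, apply Itô to Y = log X: dY = (mu - sigma^2/2) dt + sigma dB, so Y_t = log(x_0) + (mu - sigma^2/2) t + sigma B_t and hence X_t = x_0 * exp((mu - sigma^2/2) t + sigma B_t).
With mu = 6/5, sigma = 2*sqrt(2), x_0 = 8, this gives:
  X_t = 8 * exp((-14/5) * t + (2*sqrt(2)) * B_t).
Since sigma*B_t ~ Normal(0, sigma^2 t), E[exp(sigma*B_t)] = exp(sigma^2 t / 2); so E[X_t] = x_0 * exp((mu - sigma^2/2) t) * exp(sigma^2 t / 2) = x_0 * exp(mu t) = 8*exp(6*t/5).
Var(X_t) = E[X_t^2] - (E[X_t])^2 = x_0^2 * exp(2 mu t) * (exp(sigma^2 t) - 1) = 64*(exp(8*t) - 1)*exp(12*t/5).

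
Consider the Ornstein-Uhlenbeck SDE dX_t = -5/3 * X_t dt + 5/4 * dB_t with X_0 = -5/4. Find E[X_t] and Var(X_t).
E[X_t] = -5*exp(-5*t/3)/4; Var(X_t) = 15/32 - 15*exp(-10*t/3)/32

The OU SDE dX = -theta X dt + sigma dB admits the integrating factor exp(theta t): d(exp(theta t) X_t) = sigma exp(theta t) dB_t. Integrating from 0 to t:
  X_t = x_0 * exp(-theta t) + sigma * int_0^t exp(-theta (t-s)) dB_s.
The Itô integral has mean 0 and (by the Itô isometry) variance sigma^2 * int_0^t exp(-2 theta (t - s)) ds = sigma^2 * (1 - exp(-2 theta t)) / (2 theta).
With theta = 5/3, sigma = 5/4, x_0 = -5/4:
  E[X_t] = -5/4 * exp(-5/3 t) = -5*exp(-5*t/3)/4
  Var(X_t) = (5/4)^2 * (1 - exp(-2*5/3 t)) / (2 * 5/3) = 15/32 - 15*exp(-10*t/3)/32.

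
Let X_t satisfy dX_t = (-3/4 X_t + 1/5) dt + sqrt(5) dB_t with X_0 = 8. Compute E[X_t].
E[X_t] = 4/15 + 116*exp(-3*t/4)/15

Taking expectations and using E[dB_t] = 0, the mean m(t) = E[X_t] satisfies the ODE m'(t) = a m(t) + b with m(0) = x_0. With a = -3/4, b = 1/5, x_0 = 8, the solution is
  m(t) = x_0 * exp(a t) + (b/a) * (exp(a t) - 1)
       = 8 * exp((-3/4) t) + ((1/5)/(-3/4)) * (exp((-3/4) t) - 1)
       = 4/15 + 116*exp(-3*t/4)/15.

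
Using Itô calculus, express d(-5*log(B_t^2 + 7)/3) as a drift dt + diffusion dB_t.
d(-5*log(B_t^2 + 7)/3) = (5*(B_t^2 - 7)/(3*(B_t^2 + 7)^2)) dt + (-10*B_t/(3*B_t^2 + 21)) dB_t

Itô's formula for f(B_t) gives d f(B_t) = f'(B_t) dB_t + (1/2) f''(B_t) dt. Compute derivatives of f(x) = -5*log(x^2 + 7)/3:
  f'(x)  = -10*x/(3*x^2 + 21)
  f''(x) = 10*(x^2 - 7)/(3*(x^2 + 7)^2)
Substitute x = B_t and multiply the f'' term by 1/2:
  drift     = (1/2) * (10*(x^2 - 7)/(3*(x^2 + 7)^2)) evaluated at B_t = 5*(B_t^2 - 7)/(3*(B_t^2 + 7)^2)
  diffusion = (-10*x/(3*x^2 + 21)) evaluated at B_t = -10*B_t/(3*B_t^2 + 21)
Therefore d(-5*log(B_t^2 + 7)/3) = (5*(B_t^2 - 7)/(3*(B_t^2 + 7)^2)) dt + (-10*B_t/(3*B_t^2 + 21)) dB_t.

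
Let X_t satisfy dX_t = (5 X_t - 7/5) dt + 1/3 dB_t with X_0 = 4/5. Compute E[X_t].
E[X_t] = 13*exp(5*t)/25 + 7/25

Taking expectations and using E[dB_t] = 0, the mean m(t) = E[X_t] satisfies the ODE m'(t) = a m(t) + b with m(0) = x_0. With a = 5, b = -7/5, x_0 = 4/5, the solution is
  m(t) = x_0 * exp(a t) + (b/a) * (exp(a t) - 1)
       = (4/5) * exp(5 t) + ((-7/5)/5) * (exp(5 t) - 1)
       = 13*exp(5*t)/25 + 7/25.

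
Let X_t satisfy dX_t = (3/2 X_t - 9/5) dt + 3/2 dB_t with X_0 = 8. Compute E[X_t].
E[X_t] = 34*exp(3*t/2)/5 + 6/5

Taking expectations and using E[dB_t] = 0, the mean m(t) = E[X_t] satisfies the ODE m'(t) = a m(t) + b with m(0) = x_0. With a = 3/2, b = -9/5, x_0 = 8, the solution is
  m(t) = x_0 * exp(a t) + (b/a) * (exp(a t) - 1)
       = 8 * exp((3/2) t) + ((-9/5)/(3/2)) * (exp((3/2) t) - 1)
       = 34*exp(3*t/2)/5 + 6/5.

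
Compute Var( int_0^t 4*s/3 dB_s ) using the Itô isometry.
Var = 16*t^3/27

The Itô integral of a deterministic integrand f(s) has mean 0 because each increment f(s) * (B_{s+ds} - B_s) has mean 0. By the Itô isometry:
  Var( int_0^t f(s) dB_s ) = E[ (int_0^t f(s) dB_s)^2 ] = int_0^t f(s)^2 ds.
Here f(s) = 4*s/3, so f(s)^2 = 16*s^2/9. Integrate:
  int_0^t (16*s^2/9) ds = 16*t^3/27.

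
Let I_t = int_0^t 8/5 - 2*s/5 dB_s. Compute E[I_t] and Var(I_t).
E[I_t] = 0; Var(I_t) = 4*t*(t^2 - 12*t + 48)/75

The Itô integral of a deterministic integrand f(s) has mean 0 because each increment f(s) * (B_{s+ds} - B_s) has mean 0. By the Itô isometry:
  Var( int_0^t f(s) dB_s ) = E[ (int_0^t f(s) dB_s)^2 ] = int_0^t f(s)^2 ds.
Here f(s) = 8/5 - 2*s/5, so f(s)^2 = 4*(s - 4)^2/25. Integrate:
  int_0^t (4*(s - 4)^2/25) ds = 4*t*(t^2 - 12*t + 48)/75.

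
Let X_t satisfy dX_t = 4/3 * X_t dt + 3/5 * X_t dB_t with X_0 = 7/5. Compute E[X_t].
E[X_t] = 7*exp(4*t/3)/5

For GBM dX = mu X dt + sigma X dB with X_0 = x_0, apply Itô to Y = log X: dY = (mu - sigma^2/2) dt + sigma dB, so Y_t = log(x_0) + (mu - sigma^2/2) t + sigma B_t and hence X_t = x_0 * exp((mu - sigma^2/2) t + sigma B_t).
With mu = 4/3, sigma = 3/5, x_0 = 7/5, this gives:
  X_t = 7/5 * exp((173/150) * t + (3/5) * B_t).
Since sigma*B_t ~ Normal(0, sigma^2 t), E[exp(sigma*B_t)] = exp(sigma^2 t / 2); so E[X_t] = x_0 * exp((mu - sigma^2/2) t) * exp(sigma^2 t / 2) = x_0 * exp(mu t) = 7*exp(4*t/3)/5.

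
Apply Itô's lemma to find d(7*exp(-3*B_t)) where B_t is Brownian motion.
d(7*exp(-3*B_t)) = (63*exp(-3*B_t)/2) dt + (-21*exp(-3*B_t)) dB_t

Itô's formula for f(B_t) gives d f(B_t) = f'(B_t) dB_t + (1/2) f''(B_t) dt. Compute derivatives of f(x) = 7*exp(-3*x):
  f'(x)  = -21*exp(-3*x)
  f''(x) = 63*exp(-3*x)
Substitute x = B_t and multiply the f'' term by 1/2:
  drift     = (1/2) * (63*exp(-3*x)) evaluated at B_t = 63*exp(-3*B_t)/2
  diffusion = (-21*exp(-3*x)) evaluated at B_t = -21*exp(-3*B_t)
Therefore d(7*exp(-3*B_t)) = (63*exp(-3*B_t)/2) dt + (-21*exp(-3*B_t)) dB_t.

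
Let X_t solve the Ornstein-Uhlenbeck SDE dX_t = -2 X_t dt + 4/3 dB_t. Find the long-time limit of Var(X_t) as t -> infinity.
lim Var(X_t) = 4/9

The OU SDE dX = -theta X dt + sigma dB admits the integrating factor exp(theta t): d(exp(theta t) X_t) = sigma exp(theta t) dB_t. Integrating from 0 to t gives X_t = x_0 * exp(-theta t) + sigma * int_0^t exp(-theta (t-s)) dB_s for any initial x_0. The Itô integral has variance (by the Itô isometry) sigma^2 * int_0^t exp(-2 theta (t - s)) ds = sigma^2 * (1 - exp(-2 theta t)) / (2 theta), independent of x_0.
With theta = 2, sigma = 4/3:
  Var(X_t) = (4/3)^2 * (1 - exp(-2*2 t)) / (2 * 2) = 4/9 - 4*exp(-4*t)/9.
As t -> infinity, exp(-2*2 t) -> 0, so the stationary variance is sigma^2 / (2 theta) = 4/9.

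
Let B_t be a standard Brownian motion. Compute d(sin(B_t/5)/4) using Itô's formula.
d(sin(B_t/5)/4) = (-sin(B_t/5)/200) dt + (cos(B_t/5)/20) dB_t

Itô's formula for f(B_t) gives d f(B_t) = f'(B_t) dB_t + (1/2) f''(B_t) dt. Compute derivatives of f(x) = sin(x/5)/4:
  f'(x)  = cos(x/5)/20
  f''(x) = -sin(x/5)/100
Substitute x = B_t and multiply the f'' term by 1/2:
  drift     = (1/2) * (-sin(x/5)/100) evaluated at B_t = -sin(B_t/5)/200
  diffusion = (cos(x/5)/20) evaluated at B_t = cos(B_t/5)/20
Therefore d(sin(B_t/5)/4) = (-sin(B_t/5)/200) dt + (cos(B_t/5)/20) dB_t.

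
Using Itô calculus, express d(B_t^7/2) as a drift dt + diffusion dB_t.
d(B_t^7/2) = (21*B_t^5/2) dt + (7*B_t^6/2) dB_t

Itô's formula for f(B_t) gives d f(B_t) = f'(B_t) dB_t + (1/2) f''(B_t) dt. Compute derivatives of f(x) = x^7/2:
  f'(x)  = 7*x^6/2
  f''(x) = 21*x^5
Substitute x = B_t and multiply the f'' term by 1/2:
  drift     = (1/2) * (21*x^5) evaluated at B_t = 21*B_t^5/2
  diffusion = (7*x^6/2) evaluated at B_t = 7*B_t^6/2
Therefore d(B_t^7/2) = (21*B_t^5/2) dt + (7*B_t^6/2) dB_t.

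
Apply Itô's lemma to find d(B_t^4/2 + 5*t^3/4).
d(B_t^4/2 + 5*t^3/4) = (3*B_t^2 + 15*t^2/4) dt + (2*B_t^3) dB_t

Itô's formula for f(t, x): d f(t, B_t) = (f_t + (1/2) f_xx) dt + f_x dB_t. Compute partials of f(t, x) = 5*t^3/4 + x^4/2:
  f_t(t,x)  = 15*t^2/4
  f_x(t,x)  = 2*x^3
  f_xx(t,x) = 6*x^2
Assemble drift = f_t + (1/2) f_xx = 15*t^2/4 + 3*x^2 and diffusion = f_x = 2*x^3. Substituting x = B_t:
  d(B_t^4/2 + 5*t^3/4) = (3*B_t^2 + 15*t^2/4) dt + (2*B_t^3) dB_t.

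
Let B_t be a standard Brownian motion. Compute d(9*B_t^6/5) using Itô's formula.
d(9*B_t^6/5) = (27*B_t^4) dt + (54*B_t^5/5) dB_t

Itô's formula for f(B_t) gives d f(B_t) = f'(B_t) dB_t + (1/2) f''(B_t) dt. Compute derivatives of f(x) = 9*x^6/5:
  f'(x)  = 54*x^5/5
  f''(x) = 54*x^4
Substitute x = B_t and multiply the f'' term by 1/2:
  drift     = (1/2) * (54*x^4) evaluated at B_t = 27*B_t^4
  diffusion = (54*x^5/5) evaluated at B_t = 54*B_t^5/5
Therefore d(9*B_t^6/5) = (27*B_t^4) dt + (54*B_t^5/5) dB_t.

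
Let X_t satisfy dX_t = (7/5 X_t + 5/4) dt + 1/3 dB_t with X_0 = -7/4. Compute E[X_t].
E[X_t] = -6*exp(7*t/5)/7 - 25/28

Taking expectations and using E[dB_t] = 0, the mean m(t) = E[X_t] satisfies the ODE m'(t) = a m(t) + b with m(0) = x_0. With a = 7/5, b = 5/4, x_0 = -7/4, the solution is
  m(t) = x_0 * exp(a t) + (b/a) * (exp(a t) - 1)
       = (-7/4) * exp((7/5) t) + ((5/4)/(7/5)) * (exp((7/5) t) - 1)
       = -6*exp(7*t/5)/7 - 25/28.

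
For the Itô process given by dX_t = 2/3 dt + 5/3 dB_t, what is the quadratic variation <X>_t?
<X>_t = 25*t/9

For an Itô process dX_t = a(t) dt + b(t) dB_t, the quadratic variation is <X>_t = int_0^t b(s)^2 ds (the drift term does not contribute). Here b(s) = 5/3, so
  b(s)^2 = 25/9.
Integrating from 0 to t:
  <X>_t = int_0^t (25/9) ds = 25*t/9.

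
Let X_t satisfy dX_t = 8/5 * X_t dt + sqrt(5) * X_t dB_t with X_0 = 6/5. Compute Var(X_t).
Var(X_t) = 36*(exp(5*t) - 1)*exp(16*t/5)/25

For GBM dX = mu X dt + sigma X dB with X_0 = x_0, apply Itô to Y = log X: dY = (mu - sigma^2/2) dt + sigma dB, so Y_t = log(x_0) + (mu - sigma^2/2) t + sigma B_t and hence X_t = x_0 * exp((mu - sigma^2/2) t + sigma B_t).
With mu = 8/5, sigma = sqrt(5), x_0 = 6/5, this gives:
  X_t = 6/5 * exp((-9/10) * t + (sqrt(5)) * B_t).
Since sigma*B_t ~ Normal(0, sigma^2 t), E[exp(sigma*B_t)] = exp(sigma^2 t / 2); so E[X_t] = x_0 * exp((mu - sigma^2/2) t) * exp(sigma^2 t / 2) = x_0 * exp(mu t) = 6*exp(8*t/5)/5.
Var(X_t) = E[X_t^2] - (E[X_t])^2 = x_0^2 * exp(2 mu t) * (exp(sigma^2 t) - 1) = 36*(exp(5*t) - 1)*exp(16*t/5)/25.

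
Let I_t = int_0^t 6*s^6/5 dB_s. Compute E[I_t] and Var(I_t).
E[I_t] = 0; Var(I_t) = 36*t^13/325

The Itô integral of a deterministic integrand f(s) has mean 0 because each increment f(s) * (B_{s+ds} - B_s) has mean 0. By the Itô isometry:
  Var( int_0^t f(s) dB_s ) = E[ (int_0^t f(s) dB_s)^2 ] = int_0^t f(s)^2 ds.
Here f(s) = 6*s^6/5, so f(s)^2 = 36*s^12/25. Integrate:
  int_0^t (36*s^12/25) ds = 36*t^13/325.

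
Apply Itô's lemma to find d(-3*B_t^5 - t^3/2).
d(-3*B_t^5 - t^3/2) = (-30*B_t^3 - 3*t^2/2) dt + (-15*B_t^4) dB_t

Itô's formula for f(t, x): d f(t, B_t) = (f_t + (1/2) f_xx) dt + f_x dB_t. Compute partials of f(t, x) = -t^3/2 - 3*x^5:
  f_t(t,x)  = -3*t^2/2
  f_x(t,x)  = -15*x^4
  f_xx(t,x) = -60*x^3
Assemble drift = f_t + (1/2) f_xx = -3*t^2/2 - 30*x^3 and diffusion = f_x = -15*x^4. Substituting x = B_t:
  d(-3*B_t^5 - t^3/2) = (-30*B_t^3 - 3*t^2/2) dt + (-15*B_t^4) dB_t.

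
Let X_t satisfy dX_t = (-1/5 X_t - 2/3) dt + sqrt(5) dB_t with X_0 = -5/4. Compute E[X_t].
E[X_t] = -10/3 + 25*exp(-t/5)/12

Taking expectations and using E[dB_t] = 0, the mean m(t) = E[X_t] satisfies the ODE m'(t) = a m(t) + b with m(0) = x_0. With a = -1/5, b = -2/3, x_0 = -5/4, the solution is
  m(t) = x_0 * exp(a t) + (b/a) * (exp(a t) - 1)
       = (-5/4) * exp((-1/5) t) + ((-2/3)/(-1/5)) * (exp((-1/5) t) - 1)
       = -10/3 + 25*exp(-t/5)/12.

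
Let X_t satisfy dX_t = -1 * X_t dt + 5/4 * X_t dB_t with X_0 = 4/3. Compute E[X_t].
E[X_t] = 4*exp(-t)/3

For GBM dX = mu X dt + sigma X dB with X_0 = x_0, apply Itô to Y = log X: dY = (mu - sigma^2/2) dt + sigma dB, so Y_t = log(x_0) + (mu - sigma^2/2) t + sigma B_t and hence X_t = x_0 * exp((mu - sigma^2/2) t + sigma B_t).
With mu = -1, sigma = 5/4, x_0 = 4/3, this gives:
  X_t = 4/3 * exp((-57/32) * t + (5/4) * B_t).
Since sigma*B_t ~ Normal(0, sigma^2 t), E[exp(sigma*B_t)] = exp(sigma^2 t / 2); so E[X_t] = x_0 * exp((mu - sigma^2/2) t) * exp(sigma^2 t / 2) = x_0 * exp(mu t) = 4*exp(-t)/3.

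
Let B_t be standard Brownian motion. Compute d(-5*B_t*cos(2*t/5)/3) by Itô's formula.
d(-5*B_t*cos(2*t/5)/3) = (2*B_t*sin(2*t/5)/3) dt + (-5*cos(2*t/5)/3) dB_t

Itô's formula for f(t, x): d f(t, B_t) = (f_t + (1/2) f_xx) dt + f_x dB_t. Compute partials of f(t, x) = -5*x*cos(2*t/5)/3:
  f_t(t,x)  = 2*x*sin(2*t/5)/3
  f_x(t,x)  = -5*cos(2*t/5)/3
  f_xx(t,x) = 0
Assemble drift = f_t + (1/2) f_xx = 2*x*sin(2*t/5)/3 and diffusion = f_x = -5*cos(2*t/5)/3. Substituting x = B_t:
  d(-5*B_t*cos(2*t/5)/3) = (2*B_t*sin(2*t/5)/3) dt + (-5*cos(2*t/5)/3) dB_t.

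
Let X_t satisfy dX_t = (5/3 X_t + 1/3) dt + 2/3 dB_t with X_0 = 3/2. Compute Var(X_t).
Var(X_t) = 2*exp(10*t/3)/15 - 2/15

The variance V(t) = Var(X_t) satisfies V'(t) = 2 a V(t) + c^2 with V(0) = 0 (drift coefficient is linear in X, diffusion is constant). With a = 5/3, c = 2/3, the solution is
  V(t) = (c^2 / (2 a)) * (exp(2 a t) - 1)
       = ((2/3)^2 / (2*(5/3))) * (exp((10/3) t) - 1)
       = 2*exp(10*t/3)/15 - 2/15.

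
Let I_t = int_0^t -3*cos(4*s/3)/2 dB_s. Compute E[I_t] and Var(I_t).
E[I_t] = 0; Var(I_t) = 9*t/8 + 27*sin(4*t/3)*cos(4*t/3)/32

The Itô integral of a deterministic integrand f(s) has mean 0 because each increment f(s) * (B_{s+ds} - B_s) has mean 0. By the Itô isometry:
  Var( int_0^t f(s) dB_s ) = E[ (int_0^t f(s) dB_s)^2 ] = int_0^t f(s)^2 ds.
Here f(s) = -3*cos(4*s/3)/2, so f(s)^2 = 9*cos(4*s/3)^2/4. Integrate:
  int_0^t (9*cos(4*s/3)^2/4) ds = 9*t/8 + 27*sin(4*t/3)*cos(4*t/3)/32.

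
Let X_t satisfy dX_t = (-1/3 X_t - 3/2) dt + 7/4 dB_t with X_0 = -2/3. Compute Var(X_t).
Var(X_t) = 147/32 - 147*exp(-2*t/3)/32

The variance V(t) = Var(X_t) satisfies V'(t) = 2 a V(t) + c^2 with V(0) = 0 (drift coefficient is linear in X, diffusion is constant). With a = -1/3, c = 7/4, the solution is
  V(t) = (c^2 / (2 a)) * (exp(2 a t) - 1)
       = ((7/4)^2 / (2*(-1/3))) * (exp((-2/3) t) - 1)
       = 147/32 - 147*exp(-2*t/3)/32.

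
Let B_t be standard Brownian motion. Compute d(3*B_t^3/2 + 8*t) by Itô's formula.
d(3*B_t^3/2 + 8*t) = (9*B_t/2 + 8) dt + (9*B_t^2/2) dB_t

Itô's formula for f(t, x): d f(t, B_t) = (f_t + (1/2) f_xx) dt + f_x dB_t. Compute partials of f(t, x) = 8*t + 3*x^3/2:
  f_t(t,x)  = 8
  f_x(t,x)  = 9*x^2/2
  f_xx(t,x) = 9*x
Assemble drift = f_t + (1/2) f_xx = 9*x/2 + 8 and diffusion = f_x = 9*x^2/2. Substituting x = B_t:
  d(3*B_t^3/2 + 8*t) = (9*B_t/2 + 8) dt + (9*B_t^2/2) dB_t.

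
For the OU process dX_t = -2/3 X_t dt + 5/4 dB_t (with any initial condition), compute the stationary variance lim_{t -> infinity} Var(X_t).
lim Var(X_t) = 75/64

The OU SDE dX = -theta X dt + sigma dB admits the integrating factor exp(theta t): d(exp(theta t) X_t) = sigma exp(theta t) dB_t. Integrating from 0 to t gives X_t = x_0 * exp(-theta t) + sigma * int_0^t exp(-theta (t-s)) dB_s for any initial x_0. The Itô integral has variance (by the Itô isometry) sigma^2 * int_0^t exp(-2 theta (t - s)) ds = sigma^2 * (1 - exp(-2 theta t)) / (2 theta), independent of x_0.
With theta = 2/3, sigma = 5/4:
  Var(X_t) = (5/4)^2 * (1 - exp(-2*2/3 t)) / (2 * 2/3) = 75/64 - 75*exp(-4*t/3)/64.
As t -> infinity, exp(-2*2/3 t) -> 0, so the stationary variance is sigma^2 / (2 theta) = 75/64.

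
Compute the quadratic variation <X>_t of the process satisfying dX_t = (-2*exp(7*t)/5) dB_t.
<X>_t = 2*exp(14*t)/175 - 2/175

For an Itô process dX_t = a(t) dt + b(t) dB_t, the quadratic variation is <X>_t = int_0^t b(s)^2 ds (the drift term does not contribute). Here b(s) = -2*exp(7*s)/5, so
  b(s)^2 = 4*exp(14*s)/25.
Integrating from 0 to t:
  <X>_t = int_0^t (4*exp(14*s)/25) ds = 2*exp(14*t)/175 - 2/175.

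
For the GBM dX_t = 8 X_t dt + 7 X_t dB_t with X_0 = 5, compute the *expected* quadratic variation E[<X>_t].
E[<X>_t] = 245*exp(65*t)/13 - 245/13

<X>_t = int_0^t (7 * X_s)^2 ds. Taking expectation inside the integral: E[<X>_t] = 7^2 * int_0^t E[X_s^2] ds. For GBM, E[X_s^2] = x_0^2 * exp((2 mu + sigma^2) s). Integrating:
  E[<X>_t] = 7^2 * 5^2 * (exp((2*8 + 7^2) t) - 1) / (2*8 + 7^2)
           = 7^2 * 5^2 * (exp(65 t) - 1) / 65 = 245*exp(65*t)/13 - 245/13.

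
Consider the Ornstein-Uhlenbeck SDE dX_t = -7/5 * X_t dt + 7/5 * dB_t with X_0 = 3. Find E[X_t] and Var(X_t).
E[X_t] = 3*exp(-7*t/5); Var(X_t) = 7/10 - 7*exp(-14*t/5)/10

The OU SDE dX = -theta X dt + sigma dB admits the integrating factor exp(theta t): d(exp(theta t) X_t) = sigma exp(theta t) dB_t. Integrating from 0 to t:
  X_t = x_0 * exp(-theta t) + sigma * int_0^t exp(-theta (t-s)) dB_s.
The Itô integral has mean 0 and (by the Itô isometry) variance sigma^2 * int_0^t exp(-2 theta (t - s)) ds = sigma^2 * (1 - exp(-2 theta t)) / (2 theta).
With theta = 7/5, sigma = 7/5, x_0 = 3:
  E[X_t] = 3 * exp(-7/5 t) = 3*exp(-7*t/5)
  Var(X_t) = (7/5)^2 * (1 - exp(-2*7/5 t)) / (2 * 7/5) = 7/10 - 7*exp(-14*t/5)/10.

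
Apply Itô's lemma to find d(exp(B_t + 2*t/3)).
d(exp(B_t + 2*t/3)) = (7*exp(B_t + 2*t/3)/6) dt + (exp(B_t + 2*t/3)) dB_t

Itô's formula for f(t, x): d f(t, B_t) = (f_t + (1/2) f_xx) dt + f_x dB_t. Compute partials of f(t, x) = exp(2*t/3 + x):
  f_t(t,x)  = 2*exp(2*t/3 + x)/3
  f_x(t,x)  = exp(2*t/3 + x)
  f_xx(t,x) = exp(2*t/3 + x)
Assemble drift = f_t + (1/2) f_xx = 7*exp(2*t/3 + x)/6 and diffusion = f_x = exp(2*t/3 + x). Substituting x = B_t:
  d(exp(B_t + 2*t/3)) = (7*exp(B_t + 2*t/3)/6) dt + (exp(B_t + 2*t/3)) dB_t.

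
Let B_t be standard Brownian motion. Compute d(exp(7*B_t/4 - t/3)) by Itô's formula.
d(exp(7*B_t/4 - t/3)) = (115*exp(7*B_t/4 - t/3)/96) dt + (7*exp(7*B_t/4 - t/3)/4) dB_t

Itô's formula for f(t, x): d f(t, B_t) = (f_t + (1/2) f_xx) dt + f_x dB_t. Compute partials of f(t, x) = exp(-t/3 + 7*x/4):
  f_t(t,x)  = -exp(-t/3 + 7*x/4)/3
  f_x(t,x)  = 7*exp(-t/3 + 7*x/4)/4
  f_xx(t,x) = 49*exp(-t/3 + 7*x/4)/16
Assemble drift = f_t + (1/2) f_xx = 115*exp(-t/3 + 7*x/4)/96 and diffusion = f_x = 7*exp(-t/3 + 7*x/4)/4. Substituting x = B_t:
  d(exp(7*B_t/4 - t/3)) = (115*exp(7*B_t/4 - t/3)/96) dt + (7*exp(7*B_t/4 - t/3)/4) dB_t.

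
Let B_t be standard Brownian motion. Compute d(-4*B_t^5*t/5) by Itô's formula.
d(-4*B_t^5*t/5) = (4*B_t^3*(-B_t^2 - 10*t)/5) dt + (-4*B_t^4*t) dB_t

Itô's formula for f(t, x): d f(t, B_t) = (f_t + (1/2) f_xx) dt + f_x dB_t. Compute partials of f(t, x) = -4*t*x^5/5:
  f_t(t,x)  = -4*x^5/5
  f_x(t,x)  = -4*t*x^4
  f_xx(t,x) = -16*t*x^3
Assemble drift = f_t + (1/2) f_xx = 4*x^3*(-10*t - x^2)/5 and diffusion = f_x = -4*t*x^4. Substituting x = B_t:
  d(-4*B_t^5*t/5) = (4*B_t^3*(-B_t^2 - 10*t)/5) dt + (-4*B_t^4*t) dB_t.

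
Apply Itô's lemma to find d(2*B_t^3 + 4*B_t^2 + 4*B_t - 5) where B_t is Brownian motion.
d(2*B_t^3 + 4*B_t^2 + 4*B_t - 5) = (6*B_t + 4) dt + (6*B_t^2 + 8*B_t + 4) dB_t

Itô's formula for f(B_t) gives d f(B_t) = f'(B_t) dB_t + (1/2) f''(B_t) dt. Compute derivatives of f(x) = 2*x^3 + 4*x^2 + 4*x - 5:
  f'(x)  = 6*x^2 + 8*x + 4
  f''(x) = 12*x + 8
Substitute x = B_t and multiply the f'' term by 1/2:
  drift     = (1/2) * (12*x + 8) evaluated at B_t = 6*B_t + 4
  diffusion = (6*x^2 + 8*x + 4) evaluated at B_t = 6*B_t^2 + 8*B_t + 4
Therefore d(2*B_t^3 + 4*B_t^2 + 4*B_t - 5) = (6*B_t + 4) dt + (6*B_t^2 + 8*B_t + 4) dB_t.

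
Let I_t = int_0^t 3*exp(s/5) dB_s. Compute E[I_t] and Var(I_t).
E[I_t] = 0; Var(I_t) = 45*exp(2*t/5)/2 - 45/2

The Itô integral of a deterministic integrand f(s) has mean 0 because each increment f(s) * (B_{s+ds} - B_s) has mean 0. By the Itô isometry:
  Var( int_0^t f(s) dB_s ) = E[ (int_0^t f(s) dB_s)^2 ] = int_0^t f(s)^2 ds.
Here f(s) = 3*exp(s/5), so f(s)^2 = 9*exp(2*s/5). Integrate:
  int_0^t (9*exp(2*s/5)) ds = 45*exp(2*t/5)/2 - 45/2.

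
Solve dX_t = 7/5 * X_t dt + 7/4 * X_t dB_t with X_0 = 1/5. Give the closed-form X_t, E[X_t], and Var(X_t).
X_t = 1/5 * exp((-21/160) t + (7/4) B_t); E[X_t] = exp(7*t/5)/5; Var(X_t) = (exp(49*t/16) - 1)*exp(14*t/5)/25

For GBM dX = mu X dt + sigma X dB with X_0 = x_0, apply Itô to Y = log X: dY = (mu - sigma^2/2) dt + sigma dB, so Y_t = log(x_0) + (mu - sigma^2/2) t + sigma B_t and hence X_t = x_0 * exp((mu - sigma^2/2) t + sigma B_t).
With mu = 7/5, sigma = 7/4, x_0 = 1/5, this gives:
  X_t = 1/5 * exp((-21/160) * t + (7/4) * B_t).
Since sigma*B_t ~ Normal(0, sigma^2 t), E[exp(sigma*B_t)] = exp(sigma^2 t / 2); so E[X_t] = x_0 * exp((mu - sigma^2/2) t) * exp(sigma^2 t / 2) = x_0 * exp(mu t) = exp(7*t/5)/5.
Var(X_t) = E[X_t^2] - (E[X_t])^2 = x_0^2 * exp(2 mu t) * (exp(sigma^2 t) - 1) = (exp(49*t/16) - 1)*exp(14*t/5)/25.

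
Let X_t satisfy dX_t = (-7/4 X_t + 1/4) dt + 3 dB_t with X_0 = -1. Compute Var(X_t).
Var(X_t) = 18/7 - 18*exp(-7*t/2)/7

The variance V(t) = Var(X_t) satisfies V'(t) = 2 a V(t) + c^2 with V(0) = 0 (drift coefficient is linear in X, diffusion is constant). With a = -7/4, c = 3, the solution is
  V(t) = (c^2 / (2 a)) * (exp(2 a t) - 1)
       = (3^2 / (2*(-7/4))) * (exp((-7/2) t) - 1)
       = 18/7 - 18*exp(-7*t/2)/7.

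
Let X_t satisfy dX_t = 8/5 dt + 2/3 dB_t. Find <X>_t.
<X>_t = 4*t/9

For an Itô process dX_t = a(t) dt + b(t) dB_t, the quadratic variation is <X>_t = int_0^t b(s)^2 ds (the drift term does not contribute). Here b(s) = 2/3, so
  b(s)^2 = 4/9.
Integrating from 0 to t:
  <X>_t = int_0^t (4/9) ds = 4*t/9.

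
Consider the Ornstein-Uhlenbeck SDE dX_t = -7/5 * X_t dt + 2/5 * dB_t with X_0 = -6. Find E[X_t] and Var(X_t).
E[X_t] = -6*exp(-7*t/5); Var(X_t) = 2/35 - 2*exp(-14*t/5)/35

The OU SDE dX = -theta X dt + sigma dB admits the integrating factor exp(theta t): d(exp(theta t) X_t) = sigma exp(theta t) dB_t. Integrating from 0 to t:
  X_t = x_0 * exp(-theta t) + sigma * int_0^t exp(-theta (t-s)) dB_s.
The Itô integral has mean 0 and (by the Itô isometry) variance sigma^2 * int_0^t exp(-2 theta (t - s)) ds = sigma^2 * (1 - exp(-2 theta t)) / (2 theta).
With theta = 7/5, sigma = 2/5, x_0 = -6:
  E[X_t] = -6 * exp(-7/5 t) = -6*exp(-7*t/5)
  Var(X_t) = (2/5)^2 * (1 - exp(-2*7/5 t)) / (2 * 7/5) = 2/35 - 2*exp(-14*t/5)/35.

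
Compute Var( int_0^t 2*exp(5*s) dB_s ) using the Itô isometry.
Var = 2*exp(10*t)/5 - 2/5

The Itô integral of a deterministic integrand f(s) has mean 0 because each increment f(s) * (B_{s+ds} - B_s) has mean 0. By the Itô isometry:
  Var( int_0^t f(s) dB_s ) = E[ (int_0^t f(s) dB_s)^2 ] = int_0^t f(s)^2 ds.
Here f(s) = 2*exp(5*s), so f(s)^2 = 4*exp(10*s). Integrate:
  int_0^t (4*exp(10*s)) ds = 2*exp(10*t)/5 - 2/5.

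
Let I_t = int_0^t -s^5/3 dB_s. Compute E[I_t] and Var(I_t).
E[I_t] = 0; Var(I_t) = t^11/99

The Itô integral of a deterministic integrand f(s) has mean 0 because each increment f(s) * (B_{s+ds} - B_s) has mean 0. By the Itô isometry:
  Var( int_0^t f(s) dB_s ) = E[ (int_0^t f(s) dB_s)^2 ] = int_0^t f(s)^2 ds.
Here f(s) = -s^5/3, so f(s)^2 = s^10/9. Integrate:
  int_0^t (s^10/9) ds = t^11/99.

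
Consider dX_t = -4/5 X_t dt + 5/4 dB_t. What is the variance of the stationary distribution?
lim Var(X_t) = 125/128

The OU SDE dX = -theta X dt + sigma dB admits the integrating factor exp(theta t): d(exp(theta t) X_t) = sigma exp(theta t) dB_t. Integrating from 0 to t gives X_t = x_0 * exp(-theta t) + sigma * int_0^t exp(-theta (t-s)) dB_s for any initial x_0. The Itô integral has variance (by the Itô isometry) sigma^2 * int_0^t exp(-2 theta (t - s)) ds = sigma^2 * (1 - exp(-2 theta t)) / (2 theta), independent of x_0.
With theta = 4/5, sigma = 5/4:
  Var(X_t) = (5/4)^2 * (1 - exp(-2*4/5 t)) / (2 * 4/5) = 125/128 - 125*exp(-8*t/5)/128.
As t -> infinity, exp(-2*4/5 t) -> 0, so the stationary variance is sigma^2 / (2 theta) = 125/128.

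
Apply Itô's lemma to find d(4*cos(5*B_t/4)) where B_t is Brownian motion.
d(4*cos(5*B_t/4)) = (-25*cos(5*B_t/4)/8) dt + (-5*sin(5*B_t/4)) dB_t

Itô's formula for f(B_t) gives d f(B_t) = f'(B_t) dB_t + (1/2) f''(B_t) dt. Compute derivatives of f(x) = 4*cos(5*x/4):
  f'(x)  = -5*sin(5*x/4)
  f''(x) = -25*cos(5*x/4)/4
Substitute x = B_t and multiply the f'' term by 1/2:
  drift     = (1/2) * (-25*cos(5*x/4)/4) evaluated at B_t = -25*cos(5*B_t/4)/8
  diffusion = (-5*sin(5*x/4)) evaluated at B_t = -5*sin(5*B_t/4)
Therefore d(4*cos(5*B_t/4)) = (-25*cos(5*B_t/4)/8) dt + (-5*sin(5*B_t/4)) dB_t.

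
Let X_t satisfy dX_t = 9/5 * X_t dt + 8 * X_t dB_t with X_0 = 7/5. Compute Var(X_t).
Var(X_t) = 49*(exp(64*t) - 1)*exp(18*t/5)/25

For GBM dX = mu X dt + sigma X dB with X_0 = x_0, apply Itô to Y = log X: dY = (mu - sigma^2/2) dt + sigma dB, so Y_t = log(x_0) + (mu - sigma^2/2) t + sigma B_t and hence X_t = x_0 * exp((mu - sigma^2/2) t + sigma B_t).
With mu = 9/5, sigma = 8, x_0 = 7/5, this gives:
  X_t = 7/5 * exp((-151/5) * t + (8) * B_t).
Since sigma*B_t ~ Normal(0, sigma^2 t), E[exp(sigma*B_t)] = exp(sigma^2 t / 2); so E[X_t] = x_0 * exp((mu - sigma^2/2) t) * exp(sigma^2 t / 2) = x_0 * exp(mu t) = 7*exp(9*t/5)/5.
Var(X_t) = E[X_t^2] - (E[X_t])^2 = x_0^2 * exp(2 mu t) * (exp(sigma^2 t) - 1) = 49*(exp(64*t) - 1)*exp(18*t/5)/25.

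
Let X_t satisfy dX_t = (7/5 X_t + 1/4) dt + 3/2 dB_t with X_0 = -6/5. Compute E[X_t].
E[X_t] = -143*exp(7*t/5)/140 - 5/28

Taking expectations and using E[dB_t] = 0, the mean m(t) = E[X_t] satisfies the ODE m'(t) = a m(t) + b with m(0) = x_0. With a = 7/5, b = 1/4, x_0 = -6/5, the solution is
  m(t) = x_0 * exp(a t) + (b/a) * (exp(a t) - 1)
       = (-6/5) * exp((7/5) t) + ((1/4)/(7/5)) * (exp((7/5) t) - 1)
       = -143*exp(7*t/5)/140 - 5/28.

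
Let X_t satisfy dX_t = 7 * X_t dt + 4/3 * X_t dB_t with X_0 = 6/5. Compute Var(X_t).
Var(X_t) = 36*(exp(16*t/9) - 1)*exp(14*t)/25

For GBM dX = mu X dt + sigma X dB with X_0 = x_0, apply Itô to Y = log X: dY = (mu - sigma^2/2) dt + sigma dB, so Y_t = log(x_0) + (mu - sigma^2/2) t + sigma B_t and hence X_t = x_0 * exp((mu - sigma^2/2) t + sigma B_t).
With mu = 7, sigma = 4/3, x_0 = 6/5, this gives:
  X_t = 6/5 * exp((55/9) * t + (4/3) * B_t).
Since sigma*B_t ~ Normal(0, sigma^2 t), E[exp(sigma*B_t)] = exp(sigma^2 t / 2); so E[X_t] = x_0 * exp((mu - sigma^2/2) t) * exp(sigma^2 t / 2) = x_0 * exp(mu t) = 6*exp(7*t)/5.
Var(X_t) = E[X_t^2] - (E[X_t])^2 = x_0^2 * exp(2 mu t) * (exp(sigma^2 t) - 1) = 36*(exp(16*t/9) - 1)*exp(14*t)/25.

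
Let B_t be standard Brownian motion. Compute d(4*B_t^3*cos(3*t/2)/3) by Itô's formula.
d(4*B_t^3*cos(3*t/2)/3) = (2*B_t*(-B_t^2*sin(3*t/2) + 2*cos(3*t/2))) dt + (4*B_t^2*cos(3*t/2)) dB_t

Itô's formula for f(t, x): d f(t, B_t) = (f_t + (1/2) f_xx) dt + f_x dB_t. Compute partials of f(t, x) = 4*x^3*cos(3*t/2)/3:
  f_t(t,x)  = -2*x^3*sin(3*t/2)
  f_x(t,x)  = 4*x^2*cos(3*t/2)
  f_xx(t,x) = 8*x*cos(3*t/2)
Assemble drift = f_t + (1/2) f_xx = 2*x*(-x^2*sin(3*t/2) + 2*cos(3*t/2)) and diffusion = f_x = 4*x^2*cos(3*t/2). Substituting x = B_t:
  d(4*B_t^3*cos(3*t/2)/3) = (2*B_t*(-B_t^2*sin(3*t/2) + 2*cos(3*t/2))) dt + (4*B_t^2*cos(3*t/2)) dB_t.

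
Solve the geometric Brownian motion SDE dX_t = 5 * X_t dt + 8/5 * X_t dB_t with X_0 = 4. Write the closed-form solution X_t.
X_t = 4 * exp((93/25) * t + (8/5) * B_t)

For GBM dX = mu X dt + sigma X dB with X_0 = x_0, apply Itô to Y = log X: dY = (mu - sigma^2/2) dt + sigma dB, so Y_t = log(x_0) + (mu - sigma^2/2) t + sigma B_t and hence X_t = x_0 * exp((mu - sigma^2/2) t + sigma B_t).
With mu = 5, sigma = 8/5, x_0 = 4, this gives:
  X_t = 4 * exp((93/25) * t + (8/5) * B_t).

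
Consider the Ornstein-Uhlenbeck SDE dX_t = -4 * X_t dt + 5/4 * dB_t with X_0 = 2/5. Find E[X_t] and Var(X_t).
E[X_t] = 2*exp(-4*t)/5; Var(X_t) = 25/128 - 25*exp(-8*t)/128

The OU SDE dX = -theta X dt + sigma dB admits the integrating factor exp(theta t): d(exp(theta t) X_t) = sigma exp(theta t) dB_t. Integrating from 0 to t:
  X_t = x_0 * exp(-theta t) + sigma * int_0^t exp(-theta (t-s)) dB_s.
The Itô integral has mean 0 and (by the Itô isometry) variance sigma^2 * int_0^t exp(-2 theta (t - s)) ds = sigma^2 * (1 - exp(-2 theta t)) / (2 theta).
With theta = 4, sigma = 5/4, x_0 = 2/5:
  E[X_t] = 2/5 * exp(-4 t) = 2*exp(-4*t)/5
  Var(X_t) = (5/4)^2 * (1 - exp(-2*4 t)) / (2 * 4) = 25/128 - 25*exp(-8*t)/128.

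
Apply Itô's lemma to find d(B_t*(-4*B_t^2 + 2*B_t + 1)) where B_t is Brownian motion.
d(B_t*(-4*B_t^2 + 2*B_t + 1)) = (2 - 12*B_t) dt + (-12*B_t^2 + 4*B_t + 1) dB_t

Itô's formula for f(B_t) gives d f(B_t) = f'(B_t) dB_t + (1/2) f''(B_t) dt. Compute derivatives of f(x) = x*(-4*x^2 + 2*x + 1):
  f'(x)  = -12*x^2 + 4*x + 1
  f''(x) = 4 - 24*x
Substitute x = B_t and multiply the f'' term by 1/2:
  drift     = (1/2) * (4 - 24*x) evaluated at B_t = 2 - 12*B_t
  diffusion = (-12*x^2 + 4*x + 1) evaluated at B_t = -12*B_t^2 + 4*B_t + 1
Therefore d(B_t*(-4*B_t^2 + 2*B_t + 1)) = (2 - 12*B_t) dt + (-12*B_t^2 + 4*B_t + 1) dB_t.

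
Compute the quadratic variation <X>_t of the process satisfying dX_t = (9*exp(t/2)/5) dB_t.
<X>_t = 81*exp(t)/25 - 81/25

For an Itô process dX_t = a(t) dt + b(t) dB_t, the quadratic variation is <X>_t = int_0^t b(s)^2 ds (the drift term does not contribute). Here b(s) = 9*exp(s/2)/5, so
  b(s)^2 = 81*exp(s)/25.
Integrating from 0 to t:
  <X>_t = int_0^t (81*exp(s)/25) ds = 81*exp(t)/25 - 81/25.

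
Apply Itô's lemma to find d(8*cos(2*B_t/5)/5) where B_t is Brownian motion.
d(8*cos(2*B_t/5)/5) = (-16*cos(2*B_t/5)/125) dt + (-16*sin(2*B_t/5)/25) dB_t

Itô's formula for f(B_t) gives d f(B_t) = f'(B_t) dB_t + (1/2) f''(B_t) dt. Compute derivatives of f(x) = 8*cos(2*x/5)/5:
  f'(x)  = -16*sin(2*x/5)/25
  f''(x) = -32*cos(2*x/5)/125
Substitute x = B_t and multiply the f'' term by 1/2:
  drift     = (1/2) * (-32*cos(2*x/5)/125) evaluated at B_t = -16*cos(2*B_t/5)/125
  diffusion = (-16*sin(2*x/5)/25) evaluated at B_t = -16*sin(2*B_t/5)/25
Therefore d(8*cos(2*B_t/5)/5) = (-16*cos(2*B_t/5)/125) dt + (-16*sin(2*B_t/5)/25) dB_t.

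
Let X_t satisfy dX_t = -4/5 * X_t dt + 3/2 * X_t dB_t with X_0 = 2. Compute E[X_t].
E[X_t] = 2*exp(-4*t/5)

For GBM dX = mu X dt + sigma X dB with X_0 = x_0, apply Itô to Y = log X: dY = (mu - sigma^2/2) dt + sigma dB, so Y_t = log(x_0) + (mu - sigma^2/2) t + sigma B_t and hence X_t = x_0 * exp((mu - sigma^2/2) t + sigma B_t).
With mu = -4/5, sigma = 3/2, x_0 = 2, this gives:
  X_t = 2 * exp((-77/40) * t + (3/2) * B_t).
Since sigma*B_t ~ Normal(0, sigma^2 t), E[exp(sigma*B_t)] = exp(sigma^2 t / 2); so E[X_t] = x_0 * exp((mu - sigma^2/2) t) * exp(sigma^2 t / 2) = x_0 * exp(mu t) = 2*exp(-4*t/5).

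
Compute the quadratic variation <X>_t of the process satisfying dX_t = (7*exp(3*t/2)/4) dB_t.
<X>_t = 49*exp(3*t)/48 - 49/48

For an Itô process dX_t = a(t) dt + b(t) dB_t, the quadratic variation is <X>_t = int_0^t b(s)^2 ds (the drift term does not contribute). Here b(s) = 7*exp(3*s/2)/4, so
  b(s)^2 = 49*exp(3*s)/16.
Integrating from 0 to t:
  <X>_t = int_0^t (49*exp(3*s)/16) ds = 49*exp(3*t)/48 - 49/48.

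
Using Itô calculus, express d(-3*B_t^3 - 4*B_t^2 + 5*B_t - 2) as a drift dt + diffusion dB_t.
d(-3*B_t^3 - 4*B_t^2 + 5*B_t - 2) = (-9*B_t - 4) dt + (-9*B_t^2 - 8*B_t + 5) dB_t

Itô's formula for f(B_t) gives d f(B_t) = f'(B_t) dB_t + (1/2) f''(B_t) dt. Compute derivatives of f(x) = -3*x^3 - 4*x^2 + 5*x - 2:
  f'(x)  = -9*x^2 - 8*x + 5
  f''(x) = -18*x - 8
Substitute x = B_t and multiply the f'' term by 1/2:
  drift     = (1/2) * (-18*x - 8) evaluated at B_t = -9*B_t - 4
  diffusion = (-9*x^2 - 8*x + 5) evaluated at B_t = -9*B_t^2 - 8*B_t + 5
Therefore d(-3*B_t^3 - 4*B_t^2 + 5*B_t - 2) = (-9*B_t - 4) dt + (-9*B_t^2 - 8*B_t + 5) dB_t.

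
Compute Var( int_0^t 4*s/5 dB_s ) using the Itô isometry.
Var = 16*t^3/75

The Itô integral of a deterministic integrand f(s) has mean 0 because each increment f(s) * (B_{s+ds} - B_s) has mean 0. By the Itô isometry:
  Var( int_0^t f(s) dB_s ) = E[ (int_0^t f(s) dB_s)^2 ] = int_0^t f(s)^2 ds.
Here f(s) = 4*s/5, so f(s)^2 = 16*s^2/25. Integrate:
  int_0^t (16*s^2/25) ds = 16*t^3/75.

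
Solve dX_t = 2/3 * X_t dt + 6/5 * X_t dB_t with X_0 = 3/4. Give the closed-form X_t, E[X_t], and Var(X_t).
X_t = 3/4 * exp((-4/75) t + (6/5) B_t); E[X_t] = 3*exp(2*t/3)/4; Var(X_t) = 9*(exp(36*t/25) - 1)*exp(4*t/3)/16

For GBM dX = mu X dt + sigma X dB with X_0 = x_0, apply Itô to Y = log X: dY = (mu - sigma^2/2) dt + sigma dB, so Y_t = log(x_0) + (mu - sigma^2/2) t + sigma B_t and hence X_t = x_0 * exp((mu - sigma^2/2) t + sigma B_t).
With mu = 2/3, sigma = 6/5, x_0 = 3/4, this gives:
  X_t = 3/4 * exp((-4/75) * t + (6/5) * B_t).
Since sigma*B_t ~ Normal(0, sigma^2 t), E[exp(sigma*B_t)] = exp(sigma^2 t / 2); so E[X_t] = x_0 * exp((mu - sigma^2/2) t) * exp(sigma^2 t / 2) = x_0 * exp(mu t) = 3*exp(2*t/3)/4.
Var(X_t) = E[X_t^2] - (E[X_t])^2 = x_0^2 * exp(2 mu t) * (exp(sigma^2 t) - 1) = 9*(exp(36*t/25) - 1)*exp(4*t/3)/16.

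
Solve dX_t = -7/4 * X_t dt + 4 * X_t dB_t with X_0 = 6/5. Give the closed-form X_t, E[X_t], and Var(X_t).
X_t = 6/5 * exp((-39/4) t + (4) B_t); E[X_t] = 6*exp(-7*t/4)/5; Var(X_t) = (36*exp(16*t) - 36)*exp(-7*t/2)/25

For GBM dX = mu X dt + sigma X dB with X_0 = x_0, apply Itô to Y = log X: dY = (mu - sigma^2/2) dt + sigma dB, so Y_t = log(x_0) + (mu - sigma^2/2) t + sigma B_t and hence X_t = x_0 * exp((mu - sigma^2/2) t + sigma B_t).
With mu = -7/4, sigma = 4, x_0 = 6/5, this gives:
  X_t = 6/5 * exp((-39/4) * t + (4) * B_t).
Since sigma*B_t ~ Normal(0, sigma^2 t), E[exp(sigma*B_t)] = exp(sigma^2 t / 2); so E[X_t] = x_0 * exp((mu - sigma^2/2) t) * exp(sigma^2 t / 2) = x_0 * exp(mu t) = 6*exp(-7*t/4)/5.
Var(X_t) = E[X_t^2] - (E[X_t])^2 = x_0^2 * exp(2 mu t) * (exp(sigma^2 t) - 1) = (36*exp(16*t) - 36)*exp(-7*t/2)/25.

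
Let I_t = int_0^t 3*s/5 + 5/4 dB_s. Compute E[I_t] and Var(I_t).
E[I_t] = 0; Var(I_t) = t*(48*t^2 + 300*t + 625)/400

The Itô integral of a deterministic integrand f(s) has mean 0 because each increment f(s) * (B_{s+ds} - B_s) has mean 0. By the Itô isometry:
  Var( int_0^t f(s) dB_s ) = E[ (int_0^t f(s) dB_s)^2 ] = int_0^t f(s)^2 ds.
Here f(s) = 3*s/5 + 5/4, so f(s)^2 = (12*s + 25)^2/400. Integrate:
  int_0^t ((12*s + 25)^2/400) ds = t*(48*t^2 + 300*t + 625)/400.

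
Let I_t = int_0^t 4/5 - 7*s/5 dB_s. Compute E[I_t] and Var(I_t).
E[I_t] = 0; Var(I_t) = t*(49*t^2 - 84*t + 48)/75

The Itô integral of a deterministic integrand f(s) has mean 0 because each increment f(s) * (B_{s+ds} - B_s) has mean 0. By the Itô isometry:
  Var( int_0^t f(s) dB_s ) = E[ (int_0^t f(s) dB_s)^2 ] = int_0^t f(s)^2 ds.
Here f(s) = 4/5 - 7*s/5, so f(s)^2 = (7*s - 4)^2/25. Integrate:
  int_0^t ((7*s - 4)^2/25) ds = t*(49*t^2 - 84*t + 48)/75.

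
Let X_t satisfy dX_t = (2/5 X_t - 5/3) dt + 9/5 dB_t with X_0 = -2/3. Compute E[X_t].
E[X_t] = 25/6 - 29*exp(2*t/5)/6

Taking expectations and using E[dB_t] = 0, the mean m(t) = E[X_t] satisfies the ODE m'(t) = a m(t) + b with m(0) = x_0. With a = 2/5, b = -5/3, x_0 = -2/3, the solution is
  m(t) = x_0 * exp(a t) + (b/a) * (exp(a t) - 1)
       = (-2/3) * exp((2/5) t) + ((-5/3)/(2/5)) * (exp((2/5) t) - 1)
       = 25/6 - 29*exp(2*t/5)/6.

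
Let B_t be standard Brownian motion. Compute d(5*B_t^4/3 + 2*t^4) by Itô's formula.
d(5*B_t^4/3 + 2*t^4) = (10*B_t^2 + 8*t^3) dt + (20*B_t^3/3) dB_t

Itô's formula for f(t, x): d f(t, B_t) = (f_t + (1/2) f_xx) dt + f_x dB_t. Compute partials of f(t, x) = 2*t^4 + 5*x^4/3:
  f_t(t,x)  = 8*t^3
  f_x(t,x)  = 20*x^3/3
  f_xx(t,x) = 20*x^2
Assemble drift = f_t + (1/2) f_xx = 8*t^3 + 10*x^2 and diffusion = f_x = 20*x^3/3. Substituting x = B_t:
  d(5*B_t^4/3 + 2*t^4) = (10*B_t^2 + 8*t^3) dt + (20*B_t^3/3) dB_t.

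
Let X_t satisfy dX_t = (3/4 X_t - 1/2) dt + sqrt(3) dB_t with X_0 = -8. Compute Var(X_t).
Var(X_t) = 2*exp(3*t/2) - 2

The variance V(t) = Var(X_t) satisfies V'(t) = 2 a V(t) + c^2 with V(0) = 0 (drift coefficient is linear in X, diffusion is constant). With a = 3/4, c = sqrt(3), the solution is
  V(t) = (c^2 / (2 a)) * (exp(2 a t) - 1)
       = (sqrt(3)^2 / (2*(3/4))) * (exp((3/2) t) - 1)
       = 2*exp(3*t/2) - 2.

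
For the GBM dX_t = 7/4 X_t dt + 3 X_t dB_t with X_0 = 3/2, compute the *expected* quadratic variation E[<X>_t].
E[<X>_t] = 81*exp(25*t/2)/50 - 81/50

<X>_t = int_0^t (3 * X_s)^2 ds. Taking expectation inside the integral: E[<X>_t] = 3^2 * int_0^t E[X_s^2] ds. For GBM, E[X_s^2] = x_0^2 * exp((2 mu + sigma^2) s). Integrating:
  E[<X>_t] = 3^2 * (3/2)^2 * (exp((2*(7/4) + 3^2) t) - 1) / (2*(7/4) + 3^2)
           = 3^2 * (3/2)^2 * (exp((25/2) t) - 1) / (25/2) = 81*exp(25*t/2)/50 - 81/50.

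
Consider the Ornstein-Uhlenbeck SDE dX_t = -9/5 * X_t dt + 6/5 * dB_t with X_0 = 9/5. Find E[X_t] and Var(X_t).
E[X_t] = 9*exp(-9*t/5)/5; Var(X_t) = 2/5 - 2*exp(-18*t/5)/5

The OU SDE dX = -theta X dt + sigma dB admits the integrating factor exp(theta t): d(exp(theta t) X_t) = sigma exp(theta t) dB_t. Integrating from 0 to t:
  X_t = x_0 * exp(-theta t) + sigma * int_0^t exp(-theta (t-s)) dB_s.
The Itô integral has mean 0 and (by the Itô isometry) variance sigma^2 * int_0^t exp(-2 theta (t - s)) ds = sigma^2 * (1 - exp(-2 theta t)) / (2 theta).
With theta = 9/5, sigma = 6/5, x_0 = 9/5:
  E[X_t] = 9/5 * exp(-9/5 t) = 9*exp(-9*t/5)/5
  Var(X_t) = (6/5)^2 * (1 - exp(-2*9/5 t)) / (2 * 9/5) = 2/5 - 2*exp(-18*t/5)/5.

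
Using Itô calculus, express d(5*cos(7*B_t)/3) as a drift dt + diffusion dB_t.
d(5*cos(7*B_t)/3) = (-245*cos(7*B_t)/6) dt + (-35*sin(7*B_t)/3) dB_t

Itô's formula for f(B_t) gives d f(B_t) = f'(B_t) dB_t + (1/2) f''(B_t) dt. Compute derivatives of f(x) = 5*cos(7*x)/3:
  f'(x)  = -35*sin(7*x)/3
  f''(x) = -245*cos(7*x)/3
Substitute x = B_t and multiply the f'' term by 1/2:
  drift     = (1/2) * (-245*cos(7*x)/3) evaluated at B_t = -245*cos(7*B_t)/6
  diffusion = (-35*sin(7*x)/3) evaluated at B_t = -35*sin(7*B_t)/3
Therefore d(5*cos(7*B_t)/3) = (-245*cos(7*B_t)/6) dt + (-35*sin(7*B_t)/3) dB_t.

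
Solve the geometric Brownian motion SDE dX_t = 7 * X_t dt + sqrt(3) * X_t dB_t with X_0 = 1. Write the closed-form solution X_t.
X_t = 1 * exp((11/2) * t + (sqrt(3)) * B_t)

For GBM dX = mu X dt + sigma X dB with X_0 = x_0, apply Itô to Y = log X: dY = (mu - sigma^2/2) dt + sigma dB, so Y_t = log(x_0) + (mu - sigma^2/2) t + sigma B_t and hence X_t = x_0 * exp((mu - sigma^2/2) t + sigma B_t).
With mu = 7, sigma = sqrt(3), x_0 = 1, this gives:
  X_t = 1 * exp((11/2) * t + (sqrt(3)) * B_t).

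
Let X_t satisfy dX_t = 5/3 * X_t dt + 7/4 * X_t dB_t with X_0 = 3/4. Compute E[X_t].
E[X_t] = 3*exp(5*t/3)/4

For GBM dX = mu X dt + sigma X dB with X_0 = x_0, apply Itô to Y = log X: dY = (mu - sigma^2/2) dt + sigma dB, so Y_t = log(x_0) + (mu - sigma^2/2) t + sigma B_t and hence X_t = x_0 * exp((mu - sigma^2/2) t + sigma B_t).
With mu = 5/3, sigma = 7/4, x_0 = 3/4, this gives:
  X_t = 3/4 * exp((13/96) * t + (7/4) * B_t).
Since sigma*B_t ~ Normal(0, sigma^2 t), E[exp(sigma*B_t)] = exp(sigma^2 t / 2); so E[X_t] = x_0 * exp((mu - sigma^2/2) t) * exp(sigma^2 t / 2) = x_0 * exp(mu t) = 3*exp(5*t/3)/4.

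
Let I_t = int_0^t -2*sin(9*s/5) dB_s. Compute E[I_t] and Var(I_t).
E[I_t] = 0; Var(I_t) = 2*t - 5*sin(18*t/5)/9

The Itô integral of a deterministic integrand f(s) has mean 0 because each increment f(s) * (B_{s+ds} - B_s) has mean 0. By the Itô isometry:
  Var( int_0^t f(s) dB_s ) = E[ (int_0^t f(s) dB_s)^2 ] = int_0^t f(s)^2 ds.
Here f(s) = -2*sin(9*s/5), so f(s)^2 = 4*sin(9*s/5)^2. Integrate:
  int_0^t (4*sin(9*s/5)^2) ds = 2*t - 5*sin(18*t/5)/9.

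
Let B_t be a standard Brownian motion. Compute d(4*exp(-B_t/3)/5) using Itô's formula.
d(4*exp(-B_t/3)/5) = (2*exp(-B_t/3)/45) dt + (-4*exp(-B_t/3)/15) dB_t

Itô's formula for f(B_t) gives d f(B_t) = f'(B_t) dB_t + (1/2) f''(B_t) dt. Compute derivatives of f(x) = 4*exp(-x/3)/5:
  f'(x)  = -4*exp(-x/3)/15
  f''(x) = 4*exp(-x/3)/45
Substitute x = B_t and multiply the f'' term by 1/2:
  drift     = (1/2) * (4*exp(-x/3)/45) evaluated at B_t = 2*exp(-B_t/3)/45
  diffusion = (-4*exp(-x/3)/15) evaluated at B_t = -4*exp(-B_t/3)/15
Therefore d(4*exp(-B_t/3)/5) = (2*exp(-B_t/3)/45) dt + (-4*exp(-B_t/3)/15) dB_t.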